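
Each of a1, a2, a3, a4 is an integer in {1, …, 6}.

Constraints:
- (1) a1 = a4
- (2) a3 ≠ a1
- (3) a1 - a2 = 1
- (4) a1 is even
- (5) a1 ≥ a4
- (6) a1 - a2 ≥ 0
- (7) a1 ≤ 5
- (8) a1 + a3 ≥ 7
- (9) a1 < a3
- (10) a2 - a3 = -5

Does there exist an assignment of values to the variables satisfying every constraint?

Setting (a1, a2, a3, a4) = (2, 1, 6, 2) satisfies everything: constraint 3: a1 - a2 = 1; constraint 6: a1 - a2 = 1; constraint 8: a1 + a3 = 8, and the others follow.

Satisfiable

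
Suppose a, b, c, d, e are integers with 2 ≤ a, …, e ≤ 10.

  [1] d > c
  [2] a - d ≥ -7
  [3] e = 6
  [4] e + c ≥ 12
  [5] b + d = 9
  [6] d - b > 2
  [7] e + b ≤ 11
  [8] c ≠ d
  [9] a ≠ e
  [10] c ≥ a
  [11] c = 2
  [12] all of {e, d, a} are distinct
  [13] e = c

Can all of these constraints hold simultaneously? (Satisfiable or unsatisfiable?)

Constraint 3 fixes e = 6 and constraint 11 fixes c = 2, but constraint 13 requires e = c. Since 6 ≠ 2, contradiction.

Unsatisfiable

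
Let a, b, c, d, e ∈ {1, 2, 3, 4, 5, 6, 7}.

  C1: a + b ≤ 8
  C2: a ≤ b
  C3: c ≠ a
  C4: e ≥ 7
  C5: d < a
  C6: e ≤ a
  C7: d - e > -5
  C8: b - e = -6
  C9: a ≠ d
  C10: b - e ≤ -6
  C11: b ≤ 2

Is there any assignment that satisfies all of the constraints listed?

Unsatisfiable

From constraints 4 and 6: a ≥ e and e ≥ 7, so a ≥ 7. From constraints 2 and 11: a ≤ b and b ≤ 2, so a ≤ 2. But 2 < 7, so no value of a works.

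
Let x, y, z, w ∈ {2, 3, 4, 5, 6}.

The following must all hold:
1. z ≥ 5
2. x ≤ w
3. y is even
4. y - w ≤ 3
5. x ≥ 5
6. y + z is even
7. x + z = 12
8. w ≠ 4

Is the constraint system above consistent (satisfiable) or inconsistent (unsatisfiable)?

One satisfying assignment is x = 6, y = 6, z = 6, w = 6.
For the less obvious constraints — constraint 3: y = 6 is even; constraint 4: y - w = 0; constraint 7: x + z = 12 — and the others hold by inspection.

Satisfiable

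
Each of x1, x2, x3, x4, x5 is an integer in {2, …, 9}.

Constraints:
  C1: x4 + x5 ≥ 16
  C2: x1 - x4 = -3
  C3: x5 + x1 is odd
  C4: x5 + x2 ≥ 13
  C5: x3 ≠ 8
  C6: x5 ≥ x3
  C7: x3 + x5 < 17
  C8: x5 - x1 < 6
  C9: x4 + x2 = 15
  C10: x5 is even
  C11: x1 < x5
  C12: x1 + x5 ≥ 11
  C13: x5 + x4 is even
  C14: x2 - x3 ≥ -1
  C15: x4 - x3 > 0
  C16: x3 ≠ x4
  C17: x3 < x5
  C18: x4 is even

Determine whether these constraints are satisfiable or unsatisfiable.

Satisfiable

The assignment x1 = 5, x2 = 7, x3 = 6, x4 = 8, x5 = 8 works:
  constraint 1 holds since x4 + x5 = 16.
  constraint 2 holds since x1 - x4 = -3.
The rest check out directly.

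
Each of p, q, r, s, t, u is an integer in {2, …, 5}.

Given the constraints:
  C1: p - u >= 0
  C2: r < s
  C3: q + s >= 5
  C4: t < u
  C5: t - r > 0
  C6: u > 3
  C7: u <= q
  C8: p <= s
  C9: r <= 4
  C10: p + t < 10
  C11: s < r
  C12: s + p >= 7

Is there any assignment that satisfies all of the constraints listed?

Constraints 1, 4, 5, 8, and 11 give t < u, u ≤ p, p ≤ s, s < r, r < t. Chaining: t < u ≤ p ≤ s < r < t, which forces t < t — impossible.

Unsatisfiable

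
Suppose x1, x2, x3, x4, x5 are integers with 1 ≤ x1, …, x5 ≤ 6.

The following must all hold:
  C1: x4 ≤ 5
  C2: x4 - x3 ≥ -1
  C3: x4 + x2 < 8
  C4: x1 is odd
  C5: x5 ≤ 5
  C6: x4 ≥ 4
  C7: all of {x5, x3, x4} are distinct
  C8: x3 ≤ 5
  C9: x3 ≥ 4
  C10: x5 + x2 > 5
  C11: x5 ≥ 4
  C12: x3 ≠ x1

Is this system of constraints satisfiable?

Constraints 1, 5, 6, 8, 9, and 11 confine each of x5, x3, x4 to the 2 values {4, 5}.
Constraint 7 requires all 3 of them to be distinct, but only 2 values are available — impossible by the pigeonhole principle.

Unsatisfiable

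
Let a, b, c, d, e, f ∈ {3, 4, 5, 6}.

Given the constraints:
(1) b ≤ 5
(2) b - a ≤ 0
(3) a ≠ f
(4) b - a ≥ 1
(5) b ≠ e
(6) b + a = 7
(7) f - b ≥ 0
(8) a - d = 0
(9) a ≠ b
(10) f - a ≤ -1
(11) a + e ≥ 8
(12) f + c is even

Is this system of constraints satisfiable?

Unsatisfiable

Constraints 4, 7, and 10 give f − b ≥ 0, b − a ≥ 1, a − f ≥ 1.
Adding all 3 inequalities: the left sides telescope to 0, and the right sides sum to 0 + 1 + 1 = 2. So 0 ≥ 2, which is false.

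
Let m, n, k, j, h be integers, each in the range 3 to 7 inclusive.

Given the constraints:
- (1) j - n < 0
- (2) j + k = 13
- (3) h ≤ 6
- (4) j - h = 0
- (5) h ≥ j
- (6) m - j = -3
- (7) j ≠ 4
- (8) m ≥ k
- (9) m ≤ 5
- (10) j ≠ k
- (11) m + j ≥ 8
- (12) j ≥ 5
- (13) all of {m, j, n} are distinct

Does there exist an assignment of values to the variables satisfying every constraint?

Unsatisfiable

From constraints 3 and 5: j ≤ h ≤ 6. From constraints 8 and 9: k ≤ m ≤ 5. Hence j + k ≤ 11. But constraint 2 requires j + k = 13, and 13 > 11. Contradiction.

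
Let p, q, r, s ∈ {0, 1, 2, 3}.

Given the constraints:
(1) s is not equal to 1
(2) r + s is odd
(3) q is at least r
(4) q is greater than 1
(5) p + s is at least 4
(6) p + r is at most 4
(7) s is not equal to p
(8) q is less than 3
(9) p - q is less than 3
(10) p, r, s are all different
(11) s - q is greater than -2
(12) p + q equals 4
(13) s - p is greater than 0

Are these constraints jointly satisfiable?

Take p = 2, q = 2, r = 0, s = 3. Then constraint 5: p + s = 5; constraint 6: p + r = 2; constraint 9: p - q = 0, and every other listed constraint is also met.

Satisfiable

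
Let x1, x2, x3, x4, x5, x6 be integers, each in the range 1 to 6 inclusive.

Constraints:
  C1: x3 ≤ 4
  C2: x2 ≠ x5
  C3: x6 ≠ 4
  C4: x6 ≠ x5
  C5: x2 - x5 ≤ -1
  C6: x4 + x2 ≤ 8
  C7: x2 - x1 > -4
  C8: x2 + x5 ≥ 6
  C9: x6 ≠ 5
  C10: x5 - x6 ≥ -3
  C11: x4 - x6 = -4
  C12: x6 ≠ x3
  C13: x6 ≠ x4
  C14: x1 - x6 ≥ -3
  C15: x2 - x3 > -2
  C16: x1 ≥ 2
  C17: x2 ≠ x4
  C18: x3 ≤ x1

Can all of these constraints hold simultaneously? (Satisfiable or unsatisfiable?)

Take x1 = 5, x2 = 3, x3 = 3, x4 = 2, x5 = 4, x6 = 6. Then constraint 5: x2 - x5 = -1; constraint 6: x4 + x2 = 5, and every other listed constraint is also met.

Satisfiable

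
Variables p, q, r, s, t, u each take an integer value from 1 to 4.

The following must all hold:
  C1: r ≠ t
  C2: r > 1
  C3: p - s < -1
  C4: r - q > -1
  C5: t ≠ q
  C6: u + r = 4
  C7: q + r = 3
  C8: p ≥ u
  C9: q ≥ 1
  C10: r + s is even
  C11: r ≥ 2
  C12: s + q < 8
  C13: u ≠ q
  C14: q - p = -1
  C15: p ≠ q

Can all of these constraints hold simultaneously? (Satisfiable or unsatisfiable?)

One satisfying assignment is p = 2, q = 1, r = 2, s = 4, t = 3, u = 2.
For the less obvious constraints — constraint 3: p - s = -2; constraint 4: r - q = 1; constraint 6: u + r = 4 — and the others hold by inspection.

Satisfiable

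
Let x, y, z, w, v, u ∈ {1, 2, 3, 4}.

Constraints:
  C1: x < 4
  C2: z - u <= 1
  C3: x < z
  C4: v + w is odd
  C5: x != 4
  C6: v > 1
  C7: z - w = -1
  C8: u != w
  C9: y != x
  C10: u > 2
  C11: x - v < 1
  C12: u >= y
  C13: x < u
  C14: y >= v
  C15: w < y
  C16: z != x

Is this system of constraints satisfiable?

The assignment x = 1, y = 4, z = 2, w = 3, v = 2, u = 4 works:
  constraint 2 holds since z - u = -2.
  constraint 7 holds since z - w = -1.
  constraint 11 holds since x - v = -1.
The rest check out directly.

Satisfiable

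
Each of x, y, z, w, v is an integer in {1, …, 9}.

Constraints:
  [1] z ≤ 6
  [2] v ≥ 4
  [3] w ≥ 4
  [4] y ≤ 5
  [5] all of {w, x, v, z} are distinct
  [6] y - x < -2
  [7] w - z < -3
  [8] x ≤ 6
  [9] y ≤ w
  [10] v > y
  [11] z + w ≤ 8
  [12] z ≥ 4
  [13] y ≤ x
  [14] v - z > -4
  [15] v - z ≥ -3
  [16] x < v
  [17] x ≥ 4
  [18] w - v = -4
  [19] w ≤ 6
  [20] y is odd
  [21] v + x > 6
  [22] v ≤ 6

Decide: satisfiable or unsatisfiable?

Constraints 1, 2, 3, 8, 12, 17, 19, and 22 confine each of w, x, v, z to the 3 values {4, …, 6}.
Constraint 5 requires all 4 of them to be distinct, but only 3 values are available — impossible by the pigeonhole principle.

Unsatisfiable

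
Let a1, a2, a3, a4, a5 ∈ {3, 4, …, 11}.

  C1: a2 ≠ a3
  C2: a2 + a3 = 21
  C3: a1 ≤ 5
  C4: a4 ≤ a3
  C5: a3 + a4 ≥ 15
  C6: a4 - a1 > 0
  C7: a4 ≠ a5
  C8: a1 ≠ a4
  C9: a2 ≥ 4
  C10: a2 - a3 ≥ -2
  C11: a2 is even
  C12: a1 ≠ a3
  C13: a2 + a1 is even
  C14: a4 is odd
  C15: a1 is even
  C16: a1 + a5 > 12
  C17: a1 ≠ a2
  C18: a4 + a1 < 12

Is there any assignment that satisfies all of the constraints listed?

Satisfiable

One satisfying assignment is a1 = 4, a2 = 10, a3 = 11, a4 = 7, a5 = 9.
For the less obvious constraints — constraint 2: a2 + a3 = 21; constraint 5: a3 + a4 = 18; constraint 6: a4 - a1 = 3 — and the others hold by inspection.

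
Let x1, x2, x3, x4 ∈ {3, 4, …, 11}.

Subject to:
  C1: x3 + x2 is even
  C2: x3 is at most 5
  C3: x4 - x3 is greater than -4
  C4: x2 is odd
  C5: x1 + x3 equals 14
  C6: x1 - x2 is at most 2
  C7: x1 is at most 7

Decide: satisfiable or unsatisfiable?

From constraint 7: x1 ≤ 7. From constraint 2: x3 ≤ 5. Hence x1 + x3 ≤ 12. But constraint 5 requires x1 + x3 = 14, and 14 > 12. Contradiction.

Unsatisfiable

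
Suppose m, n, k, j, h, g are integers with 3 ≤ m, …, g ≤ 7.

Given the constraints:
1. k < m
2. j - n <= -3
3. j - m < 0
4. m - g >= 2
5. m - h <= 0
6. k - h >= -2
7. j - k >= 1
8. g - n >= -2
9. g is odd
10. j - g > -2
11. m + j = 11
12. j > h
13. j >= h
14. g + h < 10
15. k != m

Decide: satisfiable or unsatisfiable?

Constraints 2, 4, 5, 6, 7, and 8 give m − g ≥ 2, g − n ≥ -2, n − j ≥ 3, j − k ≥ 1, k − h ≥ -2, h − m ≥ 0.
Adding all 6 inequalities: the left sides telescope to 0, and the right sides sum to 2 + (-2) + 3 + 1 + (-2) + 0 = 2. So 0 ≥ 2, which is false.

Unsatisfiable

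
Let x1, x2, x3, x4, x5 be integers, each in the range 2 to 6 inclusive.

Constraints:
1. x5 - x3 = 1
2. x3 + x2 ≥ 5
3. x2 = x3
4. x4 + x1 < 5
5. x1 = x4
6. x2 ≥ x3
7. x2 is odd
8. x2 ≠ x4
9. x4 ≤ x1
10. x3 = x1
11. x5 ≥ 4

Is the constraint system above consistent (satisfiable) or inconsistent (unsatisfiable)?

Unsatisfiable

From constraints 3, 5, and 10, x2 = x3 = x1 = x4, so x2 = x4. But constraint 8 says x2 ≠ x4. Contradiction.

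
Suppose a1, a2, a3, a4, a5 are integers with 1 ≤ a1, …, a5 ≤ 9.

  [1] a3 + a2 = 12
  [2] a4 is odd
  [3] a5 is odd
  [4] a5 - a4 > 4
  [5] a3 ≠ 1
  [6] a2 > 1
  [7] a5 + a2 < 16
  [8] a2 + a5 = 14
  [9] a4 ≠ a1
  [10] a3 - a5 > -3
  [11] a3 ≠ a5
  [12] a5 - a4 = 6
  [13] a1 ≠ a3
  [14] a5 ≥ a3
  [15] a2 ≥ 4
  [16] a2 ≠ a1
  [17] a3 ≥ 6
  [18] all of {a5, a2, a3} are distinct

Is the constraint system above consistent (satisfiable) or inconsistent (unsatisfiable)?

Satisfiable

One satisfying assignment is a1 = 8, a2 = 5, a3 = 7, a4 = 3, a5 = 9.
For the less obvious constraints — constraint 1: a3 + a2 = 12; constraint 4: a5 - a4 = 6 — and the others hold by inspection.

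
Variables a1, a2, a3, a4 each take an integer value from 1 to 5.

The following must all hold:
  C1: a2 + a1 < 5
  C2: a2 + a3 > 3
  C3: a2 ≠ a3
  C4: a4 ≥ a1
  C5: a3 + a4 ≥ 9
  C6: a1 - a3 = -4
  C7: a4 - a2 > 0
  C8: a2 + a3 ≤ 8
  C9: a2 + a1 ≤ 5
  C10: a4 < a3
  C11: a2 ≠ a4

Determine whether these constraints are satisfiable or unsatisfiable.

The assignment a1 = 1, a2 = 1, a3 = 5, a4 = 4 works:
  constraint 1 holds since a2 + a1 = 2.
  constraint 2 holds since a2 + a3 = 6.
  constraint 5 holds since a3 + a4 = 9.
The rest check out directly.

Satisfiable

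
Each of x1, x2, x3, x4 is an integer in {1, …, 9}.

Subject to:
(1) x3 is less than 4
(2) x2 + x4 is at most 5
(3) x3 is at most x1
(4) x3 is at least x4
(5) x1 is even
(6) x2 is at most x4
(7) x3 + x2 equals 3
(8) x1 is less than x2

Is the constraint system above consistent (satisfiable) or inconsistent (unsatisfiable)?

Unsatisfiable

Constraints 3, 4, 6, and 8 give x3 ≤ x1, x1 < x2, x2 ≤ x4, x4 ≤ x3. Chaining: x3 ≤ x1 < x2 ≤ x4 ≤ x3, which forces x3 < x3 — impossible.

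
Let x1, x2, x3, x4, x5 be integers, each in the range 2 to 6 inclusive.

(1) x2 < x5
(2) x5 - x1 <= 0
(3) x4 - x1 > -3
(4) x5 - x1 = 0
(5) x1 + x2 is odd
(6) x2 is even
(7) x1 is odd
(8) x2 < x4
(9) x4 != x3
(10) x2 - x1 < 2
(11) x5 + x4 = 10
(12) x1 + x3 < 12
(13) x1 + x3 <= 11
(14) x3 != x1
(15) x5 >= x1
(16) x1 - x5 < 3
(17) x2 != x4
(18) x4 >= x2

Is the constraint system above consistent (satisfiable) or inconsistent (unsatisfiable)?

Satisfiable

Take x1 = 5, x2 = 4, x3 = 4, x4 = 5, x5 = 5. Then constraint 2: x5 - x1 = 0; constraint 3: x4 - x1 = 0; constraint 4: x5 - x1 = 0, and every other listed constraint is also met.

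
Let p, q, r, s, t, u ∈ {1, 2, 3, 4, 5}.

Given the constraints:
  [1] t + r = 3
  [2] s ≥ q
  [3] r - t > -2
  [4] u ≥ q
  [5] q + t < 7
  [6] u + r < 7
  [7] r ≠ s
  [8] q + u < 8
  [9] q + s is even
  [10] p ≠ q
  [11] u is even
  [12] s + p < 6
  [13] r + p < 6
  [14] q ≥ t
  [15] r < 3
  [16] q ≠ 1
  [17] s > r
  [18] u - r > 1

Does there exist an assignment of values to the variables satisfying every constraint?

Take p = 2, q = 3, r = 1, s = 3, t = 2, u = 4. Then constraint 1: t + r = 3; constraint 3: r - t = -1; constraint 5: q + t = 5, and every other listed constraint is also met.

Satisfiable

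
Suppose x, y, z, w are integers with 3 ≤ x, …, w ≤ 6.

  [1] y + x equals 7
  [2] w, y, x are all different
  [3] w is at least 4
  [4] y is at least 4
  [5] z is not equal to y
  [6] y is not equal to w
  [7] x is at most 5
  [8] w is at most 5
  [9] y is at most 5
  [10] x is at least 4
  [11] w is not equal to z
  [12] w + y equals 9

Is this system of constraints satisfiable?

Unsatisfiable

Constraints 3, 4, 7, 8, 9, and 10 confine each of w, y, x to the 2 values {4, 5}.
Constraint 2 requires all 3 of them to be distinct, but only 2 values are available — impossible by the pigeonhole principle.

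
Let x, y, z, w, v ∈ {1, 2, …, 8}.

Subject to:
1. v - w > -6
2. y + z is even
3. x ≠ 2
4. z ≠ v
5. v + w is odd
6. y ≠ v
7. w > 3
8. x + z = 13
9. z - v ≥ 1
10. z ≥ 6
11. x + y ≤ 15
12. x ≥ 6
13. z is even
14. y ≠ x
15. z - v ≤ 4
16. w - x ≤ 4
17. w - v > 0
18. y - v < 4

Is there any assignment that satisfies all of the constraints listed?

Satisfiable

One satisfying assignment is x = 7, y = 8, z = 6, w = 8, v = 5.
For the less obvious constraints — constraint 1: v - w = -3; constraint 8: x + z = 13 — and the others hold by inspection.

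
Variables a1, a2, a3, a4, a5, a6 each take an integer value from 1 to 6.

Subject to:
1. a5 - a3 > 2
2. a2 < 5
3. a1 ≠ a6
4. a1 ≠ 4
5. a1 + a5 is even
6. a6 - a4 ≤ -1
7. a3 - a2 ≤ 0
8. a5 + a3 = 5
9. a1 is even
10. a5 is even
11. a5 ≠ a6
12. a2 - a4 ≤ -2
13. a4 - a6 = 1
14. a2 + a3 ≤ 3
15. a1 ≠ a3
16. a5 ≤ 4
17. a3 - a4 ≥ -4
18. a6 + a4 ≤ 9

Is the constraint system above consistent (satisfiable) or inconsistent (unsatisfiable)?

Satisfiable

Setting (a1, a2, a3, a4, a5, a6) = (6, 1, 1, 4, 4, 3) satisfies everything: constraint 1: a5 - a3 = 3; constraint 6: a6 - a4 = -1; constraint 7: a3 - a2 = 0, and the others follow.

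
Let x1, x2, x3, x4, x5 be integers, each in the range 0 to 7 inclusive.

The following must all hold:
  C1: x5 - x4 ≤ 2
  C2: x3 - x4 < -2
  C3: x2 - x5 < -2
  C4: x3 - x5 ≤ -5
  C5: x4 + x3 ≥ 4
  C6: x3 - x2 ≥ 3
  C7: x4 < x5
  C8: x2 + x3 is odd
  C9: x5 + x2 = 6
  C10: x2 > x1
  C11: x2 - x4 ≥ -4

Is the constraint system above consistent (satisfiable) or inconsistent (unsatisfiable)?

Constraints 1, 4, 6, and 11 give x2 − x4 ≥ -4, x4 − x5 ≥ -2, x5 − x3 ≥ 5, x3 − x2 ≥ 3.
Adding all 4 inequalities: the left sides telescope to 0, and the right sides sum to (-4) + (-2) + 5 + 3 = 2. So 0 ≥ 2, which is false.

Unsatisfiable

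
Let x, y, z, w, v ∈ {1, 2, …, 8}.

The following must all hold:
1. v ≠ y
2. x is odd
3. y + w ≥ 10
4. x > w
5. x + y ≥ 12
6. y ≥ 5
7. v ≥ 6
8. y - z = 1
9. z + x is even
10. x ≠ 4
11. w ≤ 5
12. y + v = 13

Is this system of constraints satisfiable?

Satisfiable

One satisfying assignment is x = 7, y = 6, z = 5, w = 5, v = 7.
For the less obvious constraints — constraint 3: y + w = 11; constraint 5: x + y = 13; constraint 8: y - z = 1 — and the others hold by inspection.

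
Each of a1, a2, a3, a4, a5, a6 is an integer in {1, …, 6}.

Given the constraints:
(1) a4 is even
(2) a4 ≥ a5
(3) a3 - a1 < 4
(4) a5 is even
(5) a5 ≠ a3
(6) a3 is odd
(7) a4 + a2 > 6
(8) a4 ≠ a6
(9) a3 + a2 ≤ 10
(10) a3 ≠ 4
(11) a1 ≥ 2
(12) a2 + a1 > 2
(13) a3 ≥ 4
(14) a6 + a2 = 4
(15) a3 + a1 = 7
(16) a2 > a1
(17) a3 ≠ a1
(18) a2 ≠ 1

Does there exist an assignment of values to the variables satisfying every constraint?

The assignment a1 = 2, a2 = 3, a3 = 5, a4 = 4, a5 = 2, a6 = 1 works:
  constraint 3 holds since a3 - a1 = 3.
  constraint 7 holds since a4 + a2 = 7.
  constraint 9 holds since a3 + a2 = 8.
The rest check out directly.

Satisfiable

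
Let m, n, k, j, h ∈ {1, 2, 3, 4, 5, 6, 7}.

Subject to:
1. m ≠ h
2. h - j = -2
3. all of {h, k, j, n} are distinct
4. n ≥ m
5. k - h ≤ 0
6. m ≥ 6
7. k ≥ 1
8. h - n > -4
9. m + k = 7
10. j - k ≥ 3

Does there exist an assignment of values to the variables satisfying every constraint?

Satisfiable

Take m = 6, n = 6, k = 1, j = 5, h = 3. Then constraint 2: h - j = -2; constraint 5: k - h = -2; constraint 8: h - n = -3, and every other listed constraint is also met.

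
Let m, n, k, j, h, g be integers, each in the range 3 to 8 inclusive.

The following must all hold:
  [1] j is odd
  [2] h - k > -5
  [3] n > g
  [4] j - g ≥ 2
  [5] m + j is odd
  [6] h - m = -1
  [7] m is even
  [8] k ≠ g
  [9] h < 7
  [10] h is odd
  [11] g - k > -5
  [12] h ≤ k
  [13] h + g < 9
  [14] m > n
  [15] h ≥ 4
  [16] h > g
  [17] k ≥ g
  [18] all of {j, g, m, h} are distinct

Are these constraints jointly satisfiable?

Setting (m, n, k, j, h, g) = (6, 5, 7, 7, 5, 3) satisfies everything: constraint 2: h - k = -2; constraint 4: j - g = 4, and the others follow.

Satisfiable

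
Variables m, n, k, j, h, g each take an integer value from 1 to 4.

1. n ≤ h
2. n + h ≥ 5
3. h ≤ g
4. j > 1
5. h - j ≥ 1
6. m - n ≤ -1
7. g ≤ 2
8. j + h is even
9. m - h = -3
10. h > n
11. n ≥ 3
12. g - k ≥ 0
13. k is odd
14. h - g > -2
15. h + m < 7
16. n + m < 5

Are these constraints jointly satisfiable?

From constraints 1 and 11: h ≥ n and n ≥ 3, so h ≥ 3. From constraints 3 and 7: h ≤ g and g ≤ 2, so h ≤ 2. But 2 < 3, so no value of h works.

Unsatisfiable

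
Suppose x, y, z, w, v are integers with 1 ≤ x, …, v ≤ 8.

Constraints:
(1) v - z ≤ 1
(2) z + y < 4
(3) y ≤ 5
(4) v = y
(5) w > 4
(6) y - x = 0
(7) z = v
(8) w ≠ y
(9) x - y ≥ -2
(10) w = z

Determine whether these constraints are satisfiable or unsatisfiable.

Unsatisfiable

From constraints 4, 7, and 10, w = z = v = y, so w = y. But constraint 8 says w ≠ y. Contradiction.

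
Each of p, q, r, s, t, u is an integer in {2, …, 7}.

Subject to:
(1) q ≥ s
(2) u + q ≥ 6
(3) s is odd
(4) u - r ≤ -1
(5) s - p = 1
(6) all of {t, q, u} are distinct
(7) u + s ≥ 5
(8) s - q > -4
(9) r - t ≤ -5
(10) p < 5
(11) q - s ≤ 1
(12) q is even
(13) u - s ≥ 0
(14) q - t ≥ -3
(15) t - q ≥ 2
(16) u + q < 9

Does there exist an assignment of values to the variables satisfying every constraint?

Constraints 4, 9, 11, 13, and 14 give r − u ≥ 1, u − s ≥ 0, s − q ≥ -1, q − t ≥ -3, t − r ≥ 5.
Adding all 5 inequalities: the left sides telescope to 0, and the right sides sum to 1 + 0 + (-1) + (-3) + 5 = 2. So 0 ≥ 2, which is false.

Unsatisfiable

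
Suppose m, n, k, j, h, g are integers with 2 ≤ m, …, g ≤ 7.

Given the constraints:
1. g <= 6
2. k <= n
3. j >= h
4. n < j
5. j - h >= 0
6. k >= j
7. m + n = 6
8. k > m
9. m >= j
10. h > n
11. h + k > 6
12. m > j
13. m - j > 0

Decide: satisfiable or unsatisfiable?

Unsatisfiable

Constraints 2, 5, 8, 10, and 13 give k ≤ n, n < h, h ≤ j, j < m, m < k. Chaining: k ≤ n < h ≤ j < m < k, which forces k < k — impossible.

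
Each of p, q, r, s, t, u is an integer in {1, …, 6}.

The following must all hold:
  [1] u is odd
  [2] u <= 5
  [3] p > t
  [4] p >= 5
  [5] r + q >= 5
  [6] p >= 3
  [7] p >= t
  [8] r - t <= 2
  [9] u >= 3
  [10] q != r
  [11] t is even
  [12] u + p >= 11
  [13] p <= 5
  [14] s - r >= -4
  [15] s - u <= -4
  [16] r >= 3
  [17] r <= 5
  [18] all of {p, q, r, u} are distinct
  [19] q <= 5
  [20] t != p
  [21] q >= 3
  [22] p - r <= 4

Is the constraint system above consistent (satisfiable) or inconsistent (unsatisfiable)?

Unsatisfiable

Constraints 2, 6, 9, 13, 16, 17, 19, and 21 confine each of p, q, r, u to the 3 values {3, …, 5}.
Constraint 18 requires all 4 of them to be distinct, but only 3 values are available — impossible by the pigeonhole principle.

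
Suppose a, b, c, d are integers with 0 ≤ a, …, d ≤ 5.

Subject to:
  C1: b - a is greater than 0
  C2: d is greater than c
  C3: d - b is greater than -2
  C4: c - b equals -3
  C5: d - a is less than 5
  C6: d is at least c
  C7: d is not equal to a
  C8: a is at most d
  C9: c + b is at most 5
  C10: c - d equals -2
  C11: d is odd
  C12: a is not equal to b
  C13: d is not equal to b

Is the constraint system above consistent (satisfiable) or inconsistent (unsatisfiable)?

Satisfiable

Take a = 1, b = 4, c = 1, d = 3. Then constraint 1: b - a = 3; constraint 3: d - b = -1, and every other listed constraint is also met.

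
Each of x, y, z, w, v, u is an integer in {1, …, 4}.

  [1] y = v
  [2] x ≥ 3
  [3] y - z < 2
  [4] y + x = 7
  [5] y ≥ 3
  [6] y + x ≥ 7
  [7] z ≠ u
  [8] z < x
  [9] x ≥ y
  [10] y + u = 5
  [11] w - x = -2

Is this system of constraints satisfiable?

One satisfying assignment is x = 4, y = 3, z = 3, w = 2, v = 3, u = 2.
For the less obvious constraints — constraint 3: y - z = 0; constraint 4: y + x = 7; constraint 6: y + x = 7 — and the others hold by inspection.

Satisfiable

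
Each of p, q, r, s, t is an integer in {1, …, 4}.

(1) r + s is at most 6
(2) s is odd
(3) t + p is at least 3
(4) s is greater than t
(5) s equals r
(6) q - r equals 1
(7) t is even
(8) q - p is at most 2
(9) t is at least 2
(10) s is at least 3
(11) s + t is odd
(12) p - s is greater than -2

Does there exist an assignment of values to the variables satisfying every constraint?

The assignment p = 4, q = 4, r = 3, s = 3, t = 2 works:
  constraint 1 holds since r + s = 6.
  constraint 3 holds since t + p = 6.
  constraint 6 holds since q - r = 1.
The rest check out directly.

Satisfiable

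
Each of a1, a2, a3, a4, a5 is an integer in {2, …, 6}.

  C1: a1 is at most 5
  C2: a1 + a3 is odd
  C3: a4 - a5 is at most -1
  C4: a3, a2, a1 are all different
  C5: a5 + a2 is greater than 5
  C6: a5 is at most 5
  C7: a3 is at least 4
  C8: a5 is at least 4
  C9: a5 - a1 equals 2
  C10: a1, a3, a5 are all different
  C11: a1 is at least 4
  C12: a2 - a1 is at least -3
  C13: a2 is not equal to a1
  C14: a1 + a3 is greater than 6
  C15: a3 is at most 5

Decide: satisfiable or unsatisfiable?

Constraints 1, 6, 7, 8, 11, and 15 confine each of a1, a3, a5 to the 2 values {4, 5}.
Constraint 10 requires all 3 of them to be distinct, but only 2 values are available — impossible by the pigeonhole principle.

Unsatisfiable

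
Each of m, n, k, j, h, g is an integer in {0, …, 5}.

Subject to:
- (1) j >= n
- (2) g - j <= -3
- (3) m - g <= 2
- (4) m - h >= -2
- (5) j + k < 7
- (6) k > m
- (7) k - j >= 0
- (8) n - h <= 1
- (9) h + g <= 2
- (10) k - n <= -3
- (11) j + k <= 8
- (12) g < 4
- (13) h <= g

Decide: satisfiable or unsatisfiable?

Constraints 2, 3, 4, 7, 8, and 10 give m − h ≥ -2, h − n ≥ -1, n − k ≥ 3, k − j ≥ 0, j − g ≥ 3, g − m ≥ -2.
Adding all 6 inequalities: the left sides telescope to 0, and the right sides sum to (-2) + (-1) + 3 + 0 + 3 + (-2) = 1. So 0 ≥ 1, which is false.

Unsatisfiable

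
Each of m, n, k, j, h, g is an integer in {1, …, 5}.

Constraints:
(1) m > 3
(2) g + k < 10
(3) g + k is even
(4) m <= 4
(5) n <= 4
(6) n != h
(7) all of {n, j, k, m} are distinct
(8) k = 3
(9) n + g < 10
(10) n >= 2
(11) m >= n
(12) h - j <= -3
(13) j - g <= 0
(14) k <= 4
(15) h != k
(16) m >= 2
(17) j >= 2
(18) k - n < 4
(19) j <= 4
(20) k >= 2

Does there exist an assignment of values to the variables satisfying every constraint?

Constraints 4, 5, 10, 14, 16, 17, 19, and 20 confine each of n, j, k, m to the 3 values {2, …, 4}.
Constraint 7 requires all 4 of them to be distinct, but only 3 values are available — impossible by the pigeonhole principle.

Unsatisfiable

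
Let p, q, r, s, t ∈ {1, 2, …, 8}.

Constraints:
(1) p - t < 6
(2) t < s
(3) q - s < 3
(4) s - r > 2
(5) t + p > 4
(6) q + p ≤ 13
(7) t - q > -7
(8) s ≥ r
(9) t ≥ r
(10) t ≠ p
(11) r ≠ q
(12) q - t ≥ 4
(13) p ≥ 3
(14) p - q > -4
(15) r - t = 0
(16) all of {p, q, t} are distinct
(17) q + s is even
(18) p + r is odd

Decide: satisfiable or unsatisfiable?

Satisfiable

Setting (p, q, r, s, t) = (4, 6, 1, 4, 1) satisfies everything: constraint 1: p - t = 3; constraint 3: q - s = 2; constraint 4: s - r = 3, and the others follow.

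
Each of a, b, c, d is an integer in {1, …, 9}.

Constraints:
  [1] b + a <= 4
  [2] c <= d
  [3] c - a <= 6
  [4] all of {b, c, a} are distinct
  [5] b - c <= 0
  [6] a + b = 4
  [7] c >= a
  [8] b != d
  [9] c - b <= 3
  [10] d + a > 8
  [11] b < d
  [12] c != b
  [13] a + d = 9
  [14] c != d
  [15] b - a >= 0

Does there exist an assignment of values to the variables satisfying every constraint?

Satisfiable

Try a = 1, b = 3, c = 5, d = 8.
Check constraint 1: b + a = 4; constraint 3: c - a = 4. The remaining constraints are straightforward to verify.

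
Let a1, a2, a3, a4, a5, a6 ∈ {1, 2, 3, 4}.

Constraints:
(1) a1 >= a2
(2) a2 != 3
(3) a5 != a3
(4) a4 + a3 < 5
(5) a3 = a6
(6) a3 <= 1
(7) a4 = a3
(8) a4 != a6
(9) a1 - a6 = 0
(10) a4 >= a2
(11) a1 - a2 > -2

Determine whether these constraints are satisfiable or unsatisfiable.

Unsatisfiable

From constraints 5 and 7, a4 = a3 = a6, so a4 = a6. But constraint 8 says a4 ≠ a6. Contradiction.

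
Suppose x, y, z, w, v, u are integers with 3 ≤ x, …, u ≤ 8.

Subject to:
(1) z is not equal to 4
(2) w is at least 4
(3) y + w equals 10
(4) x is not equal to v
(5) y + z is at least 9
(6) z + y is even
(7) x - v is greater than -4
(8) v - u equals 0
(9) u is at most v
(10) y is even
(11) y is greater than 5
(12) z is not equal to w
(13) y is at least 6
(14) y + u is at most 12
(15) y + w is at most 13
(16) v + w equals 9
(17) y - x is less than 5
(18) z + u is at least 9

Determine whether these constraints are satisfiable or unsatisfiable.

The assignment x = 4, y = 6, z = 6, w = 4, v = 5, u = 5 works:
  constraint 3 holds since y + w = 10.
  constraint 5 holds since y + z = 12.
The rest check out directly.

Satisfiable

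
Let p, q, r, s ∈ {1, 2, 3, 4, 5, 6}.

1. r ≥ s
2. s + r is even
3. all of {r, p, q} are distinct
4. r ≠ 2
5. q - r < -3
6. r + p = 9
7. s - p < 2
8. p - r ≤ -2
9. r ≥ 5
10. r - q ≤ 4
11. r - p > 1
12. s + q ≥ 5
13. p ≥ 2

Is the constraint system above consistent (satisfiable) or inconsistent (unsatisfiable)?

Try p = 3, q = 2, r = 6, s = 4.
Check constraint 5: q - r = -4; constraint 6: r + p = 9; constraint 7: s - p = 1. The remaining constraints are straightforward to verify.

Satisfiable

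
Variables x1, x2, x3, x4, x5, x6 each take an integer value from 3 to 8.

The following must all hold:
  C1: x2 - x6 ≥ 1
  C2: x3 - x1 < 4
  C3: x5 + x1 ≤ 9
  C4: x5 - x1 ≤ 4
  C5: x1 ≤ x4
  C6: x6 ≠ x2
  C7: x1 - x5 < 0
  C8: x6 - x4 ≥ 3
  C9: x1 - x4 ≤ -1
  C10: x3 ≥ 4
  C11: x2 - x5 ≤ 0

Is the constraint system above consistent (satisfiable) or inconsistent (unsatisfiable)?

Unsatisfiable

Constraints 1, 4, 8, 9, and 11 give x6 − x4 ≥ 3, x4 − x1 ≥ 1, x1 − x5 ≥ -4, x5 − x2 ≥ 0, x2 − x6 ≥ 1.
Adding all 5 inequalities: the left sides telescope to 0, and the right sides sum to 3 + 1 + (-4) + 0 + 1 = 1. So 0 ≥ 1, which is false.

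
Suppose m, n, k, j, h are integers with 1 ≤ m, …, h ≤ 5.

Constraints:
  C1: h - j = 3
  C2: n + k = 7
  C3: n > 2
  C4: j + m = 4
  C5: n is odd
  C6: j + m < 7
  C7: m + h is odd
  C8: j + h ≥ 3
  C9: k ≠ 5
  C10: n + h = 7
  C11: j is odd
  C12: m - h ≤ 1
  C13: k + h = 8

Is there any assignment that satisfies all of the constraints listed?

Satisfiable

Try m = 3, n = 3, k = 4, j = 1, h = 4.
Check constraint 1: h - j = 3; constraint 2: n + k = 7. The remaining constraints are straightforward to verify.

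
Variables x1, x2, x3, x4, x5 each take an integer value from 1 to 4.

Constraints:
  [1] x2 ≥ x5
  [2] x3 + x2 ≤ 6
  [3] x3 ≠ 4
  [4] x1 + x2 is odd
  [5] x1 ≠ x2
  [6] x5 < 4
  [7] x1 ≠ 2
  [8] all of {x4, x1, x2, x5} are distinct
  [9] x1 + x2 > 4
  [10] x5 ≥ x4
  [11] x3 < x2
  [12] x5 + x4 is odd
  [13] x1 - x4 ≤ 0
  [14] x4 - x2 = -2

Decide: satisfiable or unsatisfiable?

Satisfiable

The assignment x1 = 1, x2 = 4, x3 = 2, x4 = 2, x5 = 3 works:
  constraint 2 holds since x3 + x2 = 6.
  constraint 9 holds since x1 + x2 = 5.
  constraint 13 holds since x1 - x4 = -1.
The rest check out directly.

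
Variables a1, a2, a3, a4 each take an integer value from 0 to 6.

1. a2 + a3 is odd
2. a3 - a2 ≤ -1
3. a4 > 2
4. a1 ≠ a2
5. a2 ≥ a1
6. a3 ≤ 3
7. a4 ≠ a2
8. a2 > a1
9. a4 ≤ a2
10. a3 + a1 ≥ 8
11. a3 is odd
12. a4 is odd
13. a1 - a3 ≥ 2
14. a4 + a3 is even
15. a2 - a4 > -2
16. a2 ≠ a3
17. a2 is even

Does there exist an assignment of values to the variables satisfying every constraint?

One satisfying assignment is a1 = 5, a2 = 6, a3 = 3, a4 = 5.
For the less obvious constraints — constraint 2: a3 - a2 = -3; constraint 10: a3 + a1 = 8 — and the others hold by inspection.

Satisfiable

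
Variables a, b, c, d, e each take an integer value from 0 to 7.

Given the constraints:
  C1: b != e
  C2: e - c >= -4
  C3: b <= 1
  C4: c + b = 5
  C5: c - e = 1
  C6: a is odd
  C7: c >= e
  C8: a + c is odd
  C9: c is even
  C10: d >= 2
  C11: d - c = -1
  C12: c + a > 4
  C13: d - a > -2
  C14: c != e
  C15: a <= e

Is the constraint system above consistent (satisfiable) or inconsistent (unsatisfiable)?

Satisfiable

Try a = 3, b = 1, c = 4, d = 3, e = 3.
Check constraint 2: e - c = -1; constraint 4: c + b = 5. The remaining constraints are straightforward to verify.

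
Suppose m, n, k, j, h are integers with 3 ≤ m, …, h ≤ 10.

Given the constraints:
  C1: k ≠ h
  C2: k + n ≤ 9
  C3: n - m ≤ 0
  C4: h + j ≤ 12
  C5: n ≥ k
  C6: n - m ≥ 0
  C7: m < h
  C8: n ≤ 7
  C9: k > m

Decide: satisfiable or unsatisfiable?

Unsatisfiable

Constraints 3, 5, and 9 give k ≤ n, n ≤ m, m < k. Chaining: k ≤ n ≤ m < k, which forces k < k — impossible.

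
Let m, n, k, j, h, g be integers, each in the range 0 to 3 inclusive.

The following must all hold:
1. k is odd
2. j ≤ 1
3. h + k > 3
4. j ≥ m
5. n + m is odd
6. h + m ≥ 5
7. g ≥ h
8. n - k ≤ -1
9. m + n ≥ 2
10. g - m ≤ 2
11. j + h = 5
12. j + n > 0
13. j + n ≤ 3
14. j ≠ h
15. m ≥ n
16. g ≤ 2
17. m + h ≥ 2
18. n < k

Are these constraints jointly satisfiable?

From constraints 7 and 16: h ≤ g ≤ 2. From constraints 2 and 4: m ≤ j ≤ 1. Hence h + m ≤ 3. But constraint 6 requires h + m ≥ 5, and 5 > 3. Contradiction.

Unsatisfiable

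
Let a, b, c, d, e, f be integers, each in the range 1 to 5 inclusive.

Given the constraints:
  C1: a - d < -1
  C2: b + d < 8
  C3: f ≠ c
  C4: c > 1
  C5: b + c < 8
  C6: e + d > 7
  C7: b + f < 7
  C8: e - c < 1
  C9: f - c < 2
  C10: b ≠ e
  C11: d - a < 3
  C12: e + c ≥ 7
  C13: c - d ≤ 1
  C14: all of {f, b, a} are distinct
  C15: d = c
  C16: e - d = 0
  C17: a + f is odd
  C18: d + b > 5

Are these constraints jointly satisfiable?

Take a = 3, b = 2, c = 5, d = 5, e = 5, f = 4. Then constraint 1: a - d = -2; constraint 2: b + d = 7, and every other listed constraint is also met.

Satisfiable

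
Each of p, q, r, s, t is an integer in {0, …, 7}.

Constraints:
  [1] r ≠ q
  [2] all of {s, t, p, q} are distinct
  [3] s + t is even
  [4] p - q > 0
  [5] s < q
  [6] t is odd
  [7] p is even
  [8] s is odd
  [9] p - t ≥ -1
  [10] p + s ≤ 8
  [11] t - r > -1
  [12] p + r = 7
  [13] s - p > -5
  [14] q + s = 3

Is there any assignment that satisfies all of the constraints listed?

Take p = 4, q = 2, r = 3, s = 1, t = 5. Then constraint 4: p - q = 2; constraint 9: p - t = -1; constraint 10: p + s = 5, and every other listed constraint is also met.

Satisfiable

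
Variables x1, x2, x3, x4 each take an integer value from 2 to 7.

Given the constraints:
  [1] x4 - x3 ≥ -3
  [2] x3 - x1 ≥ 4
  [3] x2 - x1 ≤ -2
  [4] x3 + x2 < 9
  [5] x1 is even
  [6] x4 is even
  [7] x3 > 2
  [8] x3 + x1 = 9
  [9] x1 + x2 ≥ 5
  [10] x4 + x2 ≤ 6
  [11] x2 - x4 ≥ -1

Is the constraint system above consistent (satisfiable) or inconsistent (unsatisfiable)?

Constraints 1, 2, 3, and 11 give x2 − x4 ≥ -1, x4 − x3 ≥ -3, x3 − x1 ≥ 4, x1 − x2 ≥ 2.
Adding all 4 inequalities: the left sides telescope to 0, and the right sides sum to (-1) + (-3) + 4 + 2 = 2. So 0 ≥ 2, which is false.

Unsatisfiable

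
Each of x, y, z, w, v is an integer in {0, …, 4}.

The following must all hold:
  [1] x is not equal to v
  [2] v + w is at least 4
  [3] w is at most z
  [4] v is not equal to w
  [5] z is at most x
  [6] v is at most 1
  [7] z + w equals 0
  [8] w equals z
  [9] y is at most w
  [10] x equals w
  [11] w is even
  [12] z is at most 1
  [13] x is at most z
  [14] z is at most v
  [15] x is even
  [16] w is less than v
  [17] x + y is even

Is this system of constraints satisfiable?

Unsatisfiable

From constraint 6: v ≤ 1. From constraints 3 and 12: w ≤ z ≤ 1. Hence v + w ≤ 2. But constraint 2 requires v + w ≥ 4, and 4 > 2. Contradiction.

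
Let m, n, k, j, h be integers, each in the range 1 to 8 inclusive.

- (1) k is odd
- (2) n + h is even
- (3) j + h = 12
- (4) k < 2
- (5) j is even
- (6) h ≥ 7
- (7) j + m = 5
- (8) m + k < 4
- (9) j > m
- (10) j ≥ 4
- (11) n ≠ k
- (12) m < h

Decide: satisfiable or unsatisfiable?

One satisfying assignment is m = 1, n = 2, k = 1, j = 4, h = 8.
For the less obvious constraints — constraint 3: j + h = 12; constraint 7: j + m = 5 — and the others hold by inspection.

Satisfiable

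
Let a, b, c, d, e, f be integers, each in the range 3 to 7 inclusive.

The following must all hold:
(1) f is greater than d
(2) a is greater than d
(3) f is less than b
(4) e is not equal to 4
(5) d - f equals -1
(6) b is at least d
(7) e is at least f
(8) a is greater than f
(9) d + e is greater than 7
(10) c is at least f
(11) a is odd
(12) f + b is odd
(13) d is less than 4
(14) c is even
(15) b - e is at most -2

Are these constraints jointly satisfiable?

Satisfiable

Setting (a, b, c, d, e, f) = (7, 5, 6, 3, 7, 4) satisfies everything: constraint 5: d - f = -1; constraint 9: d + e = 10; constraint 15: b - e = -2, and the others follow.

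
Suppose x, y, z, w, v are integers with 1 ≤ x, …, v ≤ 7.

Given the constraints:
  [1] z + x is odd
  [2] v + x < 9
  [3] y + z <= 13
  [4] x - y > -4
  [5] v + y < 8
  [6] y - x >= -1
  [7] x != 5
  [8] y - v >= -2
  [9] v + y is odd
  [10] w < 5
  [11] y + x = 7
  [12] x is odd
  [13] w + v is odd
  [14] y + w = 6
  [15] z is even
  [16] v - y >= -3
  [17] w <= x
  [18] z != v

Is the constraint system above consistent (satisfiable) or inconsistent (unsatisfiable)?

One satisfying assignment is x = 3, y = 4, z = 6, w = 2, v = 3.
For the less obvious constraints — constraint 2: v + x = 6; constraint 3: y + z = 10; constraint 4: x - y = -1 — and the others hold by inspection.

Satisfiable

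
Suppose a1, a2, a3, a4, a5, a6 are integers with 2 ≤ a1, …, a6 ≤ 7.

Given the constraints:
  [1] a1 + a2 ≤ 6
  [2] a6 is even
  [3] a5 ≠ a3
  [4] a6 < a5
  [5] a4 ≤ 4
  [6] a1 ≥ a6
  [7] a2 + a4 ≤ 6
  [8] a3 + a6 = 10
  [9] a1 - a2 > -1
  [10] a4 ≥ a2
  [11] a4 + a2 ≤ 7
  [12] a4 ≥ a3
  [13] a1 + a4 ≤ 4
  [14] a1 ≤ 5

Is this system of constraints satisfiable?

From constraints 5 and 12: a3 ≤ a4 ≤ 4. From constraints 6 and 14: a6 ≤ a1 ≤ 5. Hence a3 + a6 ≤ 9. But constraint 8 requires a3 + a6 = 10, and 10 > 9. Contradiction.

Unsatisfiable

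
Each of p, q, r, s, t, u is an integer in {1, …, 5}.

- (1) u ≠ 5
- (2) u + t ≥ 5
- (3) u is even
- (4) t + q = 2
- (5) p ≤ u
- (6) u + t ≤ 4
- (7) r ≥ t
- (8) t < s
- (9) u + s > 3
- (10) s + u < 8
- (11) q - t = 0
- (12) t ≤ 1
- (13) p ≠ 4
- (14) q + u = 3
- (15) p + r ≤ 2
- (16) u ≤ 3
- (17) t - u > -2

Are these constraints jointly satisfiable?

From constraint 16: u ≤ 3. From constraint 12: t ≤ 1. Hence u + t ≤ 4. But constraint 2 requires u + t ≥ 5, and 5 > 4. Contradiction.

Unsatisfiable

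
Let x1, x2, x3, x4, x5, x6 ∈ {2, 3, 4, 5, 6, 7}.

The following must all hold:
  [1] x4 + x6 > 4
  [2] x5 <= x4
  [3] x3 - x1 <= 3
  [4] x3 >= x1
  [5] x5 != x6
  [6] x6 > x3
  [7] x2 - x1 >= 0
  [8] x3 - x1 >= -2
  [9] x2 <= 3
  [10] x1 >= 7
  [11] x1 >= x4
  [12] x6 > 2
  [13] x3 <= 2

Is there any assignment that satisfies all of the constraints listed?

Unsatisfiable

From constraint 10: x1 ≥ 7. From constraints 4 and 13: x1 ≤ x3 and x3 ≤ 2, so x1 ≤ 2. But 2 < 7, so no value of x1 works.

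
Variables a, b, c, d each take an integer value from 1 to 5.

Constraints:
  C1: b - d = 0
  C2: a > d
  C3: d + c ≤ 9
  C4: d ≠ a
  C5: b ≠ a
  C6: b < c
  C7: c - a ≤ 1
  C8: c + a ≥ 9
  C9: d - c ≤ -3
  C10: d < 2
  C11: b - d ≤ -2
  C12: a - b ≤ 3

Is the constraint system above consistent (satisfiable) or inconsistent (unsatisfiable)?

Constraints 7, 9, 11, and 12 give b − a ≥ -3, a − c ≥ -1, c − d ≥ 3, d − b ≥ 2.
Adding all 4 inequalities: the left sides telescope to 0, and the right sides sum to (-3) + (-1) + 3 + 2 = 1. So 0 ≥ 1, which is false.

Unsatisfiable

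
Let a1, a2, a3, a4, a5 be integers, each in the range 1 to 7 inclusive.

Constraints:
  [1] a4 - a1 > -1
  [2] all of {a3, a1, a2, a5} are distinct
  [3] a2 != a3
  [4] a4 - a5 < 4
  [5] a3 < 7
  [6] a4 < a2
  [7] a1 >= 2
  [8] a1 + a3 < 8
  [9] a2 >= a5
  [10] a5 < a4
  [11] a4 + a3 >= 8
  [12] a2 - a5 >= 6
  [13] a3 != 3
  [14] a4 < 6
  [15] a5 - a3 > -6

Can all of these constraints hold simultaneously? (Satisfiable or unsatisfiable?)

Take a1 = 2, a2 = 7, a3 = 4, a4 = 4, a5 = 1. Then constraint 1: a4 - a1 = 2; constraint 4: a4 - a5 = 3, and every other listed constraint is also met.

Satisfiable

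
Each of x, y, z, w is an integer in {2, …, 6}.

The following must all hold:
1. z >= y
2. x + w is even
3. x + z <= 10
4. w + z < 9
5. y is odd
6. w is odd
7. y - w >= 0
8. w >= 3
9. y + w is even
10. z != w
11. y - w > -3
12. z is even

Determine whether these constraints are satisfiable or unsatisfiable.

Satisfiable

Take x = 5, y = 3, z = 4, w = 3. Then constraint 3: x + z = 9; constraint 4: w + z = 7; constraint 7: y - w = 0, and every other listed constraint is also met.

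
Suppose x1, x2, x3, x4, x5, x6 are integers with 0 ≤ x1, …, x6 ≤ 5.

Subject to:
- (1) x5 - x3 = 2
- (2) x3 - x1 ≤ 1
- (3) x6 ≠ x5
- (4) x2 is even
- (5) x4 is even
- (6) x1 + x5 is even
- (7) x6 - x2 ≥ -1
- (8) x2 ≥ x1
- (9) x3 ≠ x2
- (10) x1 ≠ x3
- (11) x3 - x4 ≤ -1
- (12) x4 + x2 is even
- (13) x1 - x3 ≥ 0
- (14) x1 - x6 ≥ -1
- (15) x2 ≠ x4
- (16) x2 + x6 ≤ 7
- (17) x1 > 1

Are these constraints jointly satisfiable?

Satisfiable

Setting (x1, x2, x3, x4, x5, x6) = (2, 2, 0, 4, 2, 3) satisfies everything: constraint 1: x5 - x3 = 2; constraint 2: x3 - x1 = -2; constraint 7: x6 - x2 = 1, and the others follow.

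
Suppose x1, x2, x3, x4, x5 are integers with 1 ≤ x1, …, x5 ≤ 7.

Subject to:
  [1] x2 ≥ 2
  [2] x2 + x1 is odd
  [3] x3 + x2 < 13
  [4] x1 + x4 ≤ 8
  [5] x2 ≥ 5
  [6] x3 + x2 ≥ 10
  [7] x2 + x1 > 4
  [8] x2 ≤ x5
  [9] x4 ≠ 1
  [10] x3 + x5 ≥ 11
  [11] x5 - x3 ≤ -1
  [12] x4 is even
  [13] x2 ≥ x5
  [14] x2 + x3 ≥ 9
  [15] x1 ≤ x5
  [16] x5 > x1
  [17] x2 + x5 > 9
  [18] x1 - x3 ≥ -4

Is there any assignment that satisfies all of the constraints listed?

Setting (x1, x2, x3, x4, x5) = (2, 5, 6, 4, 5) satisfies everything: constraint 3: x3 + x2 = 11; constraint 4: x1 + x4 = 6, and the others follow.

Satisfiable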